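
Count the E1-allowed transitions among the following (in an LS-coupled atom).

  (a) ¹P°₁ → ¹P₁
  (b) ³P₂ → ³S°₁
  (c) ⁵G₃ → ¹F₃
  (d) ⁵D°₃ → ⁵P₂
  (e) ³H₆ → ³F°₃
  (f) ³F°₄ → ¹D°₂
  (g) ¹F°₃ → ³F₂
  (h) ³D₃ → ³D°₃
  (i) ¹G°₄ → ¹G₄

5

(a) allowed
(b) allowed
(c) forbidden (parity, ΔS fail)
(d) allowed
(e) forbidden (ΔL, ΔJ fail)
(f) forbidden (parity, ΔS, ΔJ fail)
(g) forbidden (ΔS fails)
(h) allowed
(i) allowed
Total allowed: 5 of 9.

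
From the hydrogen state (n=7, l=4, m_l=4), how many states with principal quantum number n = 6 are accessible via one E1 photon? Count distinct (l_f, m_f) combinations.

4

E1 requires Δl = ±1, so l_f ∈ {3, 5}; with 0 ≤ l_f ≤ n_f−1 = 5, the allowed l_f values are {3, 5}.
For l_f = 3: m_f ∈ {m_i−1, m_i, m_i+1} ∩ [−3, 3] = {3} → 1 state.
For l_f = 5: m_f ∈ {m_i−1, m_i, m_i+1} ∩ [−5, 5] = {3, 4, 5} → 3 states.
Total: 4.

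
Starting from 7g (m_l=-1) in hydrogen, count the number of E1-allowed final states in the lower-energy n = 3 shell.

0

E1 requires l_f ∈ {3, 5}, but neither lies in [0, 2], so no final state is reachable.
Total: 0.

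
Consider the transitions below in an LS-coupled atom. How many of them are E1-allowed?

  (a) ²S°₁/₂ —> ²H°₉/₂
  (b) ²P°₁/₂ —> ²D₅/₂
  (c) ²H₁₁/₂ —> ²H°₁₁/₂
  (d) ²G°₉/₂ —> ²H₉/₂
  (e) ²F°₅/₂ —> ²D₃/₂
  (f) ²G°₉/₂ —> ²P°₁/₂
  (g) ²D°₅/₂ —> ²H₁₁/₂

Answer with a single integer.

(a) forbidden (parity, ΔL, ΔJ fail)
(b) forbidden (ΔJ fails)
(c) allowed
(d) allowed
(e) allowed
(f) forbidden (parity, ΔL, ΔJ fail)
(g) forbidden (ΔL, ΔJ fail)
Total allowed: 3 of 7.

3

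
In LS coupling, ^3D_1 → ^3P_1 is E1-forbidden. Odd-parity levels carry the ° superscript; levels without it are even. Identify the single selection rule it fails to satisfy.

parity

Parity must change: even → even — violated.
ΔS = 0: S: 1 → 1 — satisfied.
ΔL = 0, ±1 (not L=0↔0): L: 2 → 1, ΔL = -1 — satisfied.
ΔJ = 0, ±1 (not J=0↔0): J: 1 → 1, ΔJ = +0 — satisfied.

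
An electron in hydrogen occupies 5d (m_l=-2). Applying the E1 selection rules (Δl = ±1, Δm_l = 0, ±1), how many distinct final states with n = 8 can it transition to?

E1 requires Δl = ±1, so l_f ∈ {1, 3}; with 0 ≤ l_f ≤ n_f−1 = 7, the allowed l_f values are {1, 3}.
For l_f = 1: m_f ∈ {m_i−1, m_i, m_i+1} ∩ [−1, 1] = {-1} → 1 state.
For l_f = 3: m_f ∈ {m_i−1, m_i, m_i+1} ∩ [−3, 3] = {-3, -2, -1} → 3 states.
Total: 4.

4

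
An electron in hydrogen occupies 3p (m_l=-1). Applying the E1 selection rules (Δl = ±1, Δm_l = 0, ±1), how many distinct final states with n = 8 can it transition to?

4

E1 requires Δl = ±1, so l_f ∈ {0, 2}; with 0 ≤ l_f ≤ n_f−1 = 7, the allowed l_f values are {0, 2}.
For l_f = 0: m_f ∈ {m_i−1, m_i, m_i+1} ∩ [−0, 0] = {0} → 1 state.
For l_f = 2: m_f ∈ {m_i−1, m_i, m_i+1} ∩ [−2, 2] = {-2, -1, 0} → 3 states.
Total: 4.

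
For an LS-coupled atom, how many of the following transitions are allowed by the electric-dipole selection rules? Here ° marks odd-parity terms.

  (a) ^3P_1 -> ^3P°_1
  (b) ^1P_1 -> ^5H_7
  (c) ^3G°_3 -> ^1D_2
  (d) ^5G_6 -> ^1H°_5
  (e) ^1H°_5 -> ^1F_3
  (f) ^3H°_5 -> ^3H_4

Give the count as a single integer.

(a) allowed
(b) forbidden (parity, ΔS, ΔL, ΔJ fail)
(c) forbidden (ΔS, ΔL fail)
(d) forbidden (ΔS fails)
(e) forbidden (ΔL, ΔJ fail)
(f) allowed
Total allowed: 2 of 6.

2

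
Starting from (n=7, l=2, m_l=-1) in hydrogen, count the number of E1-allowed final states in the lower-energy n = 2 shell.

2

E1 requires Δl = ±1, so l_f ∈ {1, 3}; with 0 ≤ l_f ≤ n_f−1 = 1, the allowed l_f values are {1}.
For l_f = 1: m_f ∈ {m_i−1, m_i, m_i+1} ∩ [−1, 1] = {-1, 0} → 2 states.
Total: 2.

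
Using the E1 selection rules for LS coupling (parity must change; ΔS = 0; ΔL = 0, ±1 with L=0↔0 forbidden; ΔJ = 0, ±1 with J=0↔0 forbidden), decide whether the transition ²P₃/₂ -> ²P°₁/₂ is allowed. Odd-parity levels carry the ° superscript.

allowed

Initial level: S=1/2, L=1, J=3/2, parity even. Final level: S=1/2, L=1, J=1/2, parity odd.
ΔL = 0, ±1 (not L=0↔0): L: 1 → 1, ΔL = +0 — satisfied.
ΔJ = 0, ±1 (not J=0↔0): J: 3/2 → 1/2, ΔJ = -1 — satisfied.
ΔS = 0: S: 1/2 → 1/2 — satisfied.
Parity must change: even → odd — satisfied.
All four E1 rules are satisfied.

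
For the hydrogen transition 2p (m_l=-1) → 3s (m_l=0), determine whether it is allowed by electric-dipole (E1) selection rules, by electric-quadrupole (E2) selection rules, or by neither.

Δl = 0 − 1 = -1; l_i + l_f = 1.
Δm_l = +1.
E1 (Δl = ±1, |Δm_l| ≤ 1): satisfied.
E2 (Δl = 0,±2, l_i+l_f ≥ 2, |Δm_l| ≤ 2): not satisfied.

E1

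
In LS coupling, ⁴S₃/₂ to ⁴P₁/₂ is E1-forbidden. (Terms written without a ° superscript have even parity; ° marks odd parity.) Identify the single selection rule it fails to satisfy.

parity

Parity must change: even → even — violated.
ΔS = 0: S: 3/2 → 3/2 — satisfied.
ΔL = 0, ±1 (not L=0↔0): L: 0 → 1, ΔL = +1 — satisfied.
ΔJ = 0, ±1 (not J=0↔0): J: 3/2 → 1/2, ΔJ = -1 — satisfied.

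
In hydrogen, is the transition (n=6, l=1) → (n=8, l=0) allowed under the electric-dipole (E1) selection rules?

allowed

l: 1 → 0 (Δl = -1). Δl = ±1 ✓.
All E1 selection rules are satisfied.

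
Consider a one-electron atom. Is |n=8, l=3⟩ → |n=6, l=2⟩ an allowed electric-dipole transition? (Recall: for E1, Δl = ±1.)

allowed

l: 3 → 2 (Δl = -1). Δl = ±1 satisfied.
All E1 selection rules are satisfied.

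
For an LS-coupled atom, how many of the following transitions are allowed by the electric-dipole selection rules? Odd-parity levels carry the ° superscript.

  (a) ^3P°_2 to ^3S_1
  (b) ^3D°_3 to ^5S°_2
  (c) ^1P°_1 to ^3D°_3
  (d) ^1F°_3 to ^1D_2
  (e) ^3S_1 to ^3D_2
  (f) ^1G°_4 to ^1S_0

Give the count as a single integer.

(a) allowed
(b) forbidden (parity, ΔS, ΔL fail)
(c) forbidden (parity, ΔS, ΔJ fail)
(d) allowed
(e) forbidden (parity, ΔL fail)
(f) forbidden (ΔL, ΔJ fail)
Total allowed: 2 of 6.

2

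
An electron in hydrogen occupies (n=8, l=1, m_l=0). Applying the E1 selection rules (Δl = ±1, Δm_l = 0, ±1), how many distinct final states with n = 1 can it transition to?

E1 requires Δl = ±1, so l_f ∈ {0, 2}; with 0 ≤ l_f ≤ n_f−1 = 0, the allowed l_f values are {0}.
For l_f = 0: m_f ∈ {m_i−1, m_i, m_i+1} ∩ [−0, 0] = {0} → 1 state.
Total: 1.

1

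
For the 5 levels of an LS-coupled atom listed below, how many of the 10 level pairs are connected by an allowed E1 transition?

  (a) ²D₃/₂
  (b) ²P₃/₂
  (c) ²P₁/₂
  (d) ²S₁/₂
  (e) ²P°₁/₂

(a)–(b): forbidden (parity).
(a)–(c): forbidden (parity).
(a)–(d): forbidden (parity, ΔL).
(a)–(e): allowed.
(b)–(c): forbidden (parity).
(b)–(d): forbidden (parity).
(b)–(e): allowed.
(c)–(d): forbidden (parity).
(c)–(e): allowed.
(d)–(e): allowed.
Allowed pairs: 4 of 10.

4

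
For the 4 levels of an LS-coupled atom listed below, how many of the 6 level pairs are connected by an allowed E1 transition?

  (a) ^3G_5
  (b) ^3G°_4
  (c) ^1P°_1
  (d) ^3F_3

(a)–(b): allowed.
(a)–(c): forbidden (ΔS, ΔL, ΔJ).
(a)–(d): forbidden (parity, ΔJ).
(b)–(c): forbidden (parity, ΔS, ΔL, ΔJ).
(b)–(d): allowed.
(c)–(d): forbidden (ΔS, ΔL, ΔJ).
Allowed pairs: 2 of 6.

2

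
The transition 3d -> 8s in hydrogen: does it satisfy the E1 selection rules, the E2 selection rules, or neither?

E2

Δl = 0 − 2 = -2; l_i + l_f = 2.
E1 (Δl = ±1): not satisfied.
E2 (Δl = 0,±2, l_i+l_f ≥ 2): satisfied.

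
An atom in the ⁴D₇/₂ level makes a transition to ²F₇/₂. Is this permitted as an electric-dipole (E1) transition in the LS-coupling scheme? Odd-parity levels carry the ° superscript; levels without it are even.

forbidden

Parity must change: even → even — fails.
ΔS = 0: S: 3/2 → 1/2 — fails.
ΔL = 0, ±1 (not L=0↔0): L: 2 → 3, ΔL = +1 — passes.
ΔJ = 0, ±1 (not J=0↔0): J: 7/2 → 7/2, ΔJ = +0 — passes.
Rule(s) violated: parity, ΔS.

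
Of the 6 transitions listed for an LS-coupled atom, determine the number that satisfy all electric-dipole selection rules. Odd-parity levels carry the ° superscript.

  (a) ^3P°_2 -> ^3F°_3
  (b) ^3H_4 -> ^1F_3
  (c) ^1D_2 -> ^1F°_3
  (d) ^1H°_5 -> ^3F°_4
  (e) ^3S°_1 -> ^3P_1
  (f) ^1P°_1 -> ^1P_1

(a) forbidden (parity, ΔL fail)
(b) forbidden (parity, ΔS, ΔL fail)
(c) allowed
(d) forbidden (parity, ΔS, ΔL fail)
(e) allowed
(f) allowed
Total allowed: 3 of 6.

3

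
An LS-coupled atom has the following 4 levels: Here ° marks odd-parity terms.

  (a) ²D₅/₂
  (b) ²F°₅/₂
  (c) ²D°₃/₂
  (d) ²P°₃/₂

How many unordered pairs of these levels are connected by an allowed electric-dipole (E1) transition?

3

(a)–(b): allowed.
(a)–(c): allowed.
(a)–(d): allowed.
(b)–(c): forbidden (parity).
(b)–(d): forbidden (parity, ΔL).
(c)–(d): forbidden (parity).
Allowed pairs: 3 of 6.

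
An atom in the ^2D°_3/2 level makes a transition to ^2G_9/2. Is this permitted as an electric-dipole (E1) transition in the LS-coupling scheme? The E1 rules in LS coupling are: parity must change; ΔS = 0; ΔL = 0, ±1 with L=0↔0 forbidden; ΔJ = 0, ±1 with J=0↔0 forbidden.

forbidden

Reading off the term symbols: S 1/2→1/2, L 2→4, J 3/2→9/2, parity odd→even.
ΔJ = 0, ±1 (not J=0↔0): J: 3/2 → 9/2, ΔJ = +3 — ✗.
ΔL = 0, ±1 (not L=0↔0): L: 2 → 4, ΔL = +2 — ✗.
Parity must change: odd → even — ✓.
ΔS = 0: S: 1/2 → 1/2 — ✓.
Rule(s) violated: ΔL, ΔJ.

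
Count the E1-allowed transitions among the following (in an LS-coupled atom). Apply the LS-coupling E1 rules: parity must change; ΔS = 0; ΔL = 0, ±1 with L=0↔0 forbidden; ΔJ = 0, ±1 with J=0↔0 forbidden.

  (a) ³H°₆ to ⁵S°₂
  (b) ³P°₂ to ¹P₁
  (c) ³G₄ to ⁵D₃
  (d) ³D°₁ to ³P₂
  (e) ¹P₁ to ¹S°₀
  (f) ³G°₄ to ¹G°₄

2

(a) forbidden (parity, ΔS, ΔL, ΔJ fail)
(b) forbidden (ΔS fails)
(c) forbidden (parity, ΔS, ΔL fail)
(d) allowed
(e) allowed
(f) forbidden (parity, ΔS fail)
Total allowed: 2 of 6.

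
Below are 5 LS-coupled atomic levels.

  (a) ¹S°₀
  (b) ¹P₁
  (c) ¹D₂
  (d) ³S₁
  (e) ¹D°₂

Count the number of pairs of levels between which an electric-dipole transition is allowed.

(a)–(b): allowed.
(a)–(c): forbidden (ΔL, ΔJ).
(a)–(d): forbidden (ΔS, ΔL).
(a)–(e): forbidden (parity, ΔL, ΔJ).
(b)–(c): forbidden (parity).
(b)–(d): forbidden (parity, ΔS).
(b)–(e): allowed.
(c)–(d): forbidden (parity, ΔS, ΔL).
(c)–(e): allowed.
(d)–(e): forbidden (ΔS, ΔL).
Allowed pairs: 3 of 10.

3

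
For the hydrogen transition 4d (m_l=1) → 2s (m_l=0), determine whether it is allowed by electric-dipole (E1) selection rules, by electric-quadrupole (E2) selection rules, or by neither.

E2

Δl = 0 − 2 = -2; l_i + l_f = 2.
Δm_l = -1.
E1 (Δl = ±1, |Δm_l| ≤ 1): not satisfied.
E2 (Δl = 0,±2, l_i+l_f ≥ 2, |Δm_l| ≤ 2): satisfied.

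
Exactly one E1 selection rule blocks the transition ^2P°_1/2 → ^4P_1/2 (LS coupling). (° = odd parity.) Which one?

Reading off the term symbols: S 1/2→3/2, L 1→1, J 1/2→1/2, parity odd→even.
ΔS = 0: S: 1/2 → 3/2 — fails.
ΔJ = 0, ±1 (not J=0↔0): J: 1/2 → 1/2, ΔJ = +0 — passes.
Parity must change: odd → even — passes.
ΔL = 0, ±1 (not L=0↔0): L: 1 → 1, ΔL = +0 — passes.

the ΔS = 0 rule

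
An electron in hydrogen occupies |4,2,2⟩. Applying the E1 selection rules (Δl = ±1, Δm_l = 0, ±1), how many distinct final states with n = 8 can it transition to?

4

E1 requires Δl = ±1, so l_f ∈ {1, 3}; with 0 ≤ l_f ≤ n_f−1 = 7, the allowed l_f values are {1, 3}.
For l_f = 1: m_f ∈ {m_i−1, m_i, m_i+1} ∩ [−1, 1] = {1} → 1 state.
For l_f = 3: m_f ∈ {m_i−1, m_i, m_i+1} ∩ [−3, 3] = {1, 2, 3} → 3 states.
Total: 4.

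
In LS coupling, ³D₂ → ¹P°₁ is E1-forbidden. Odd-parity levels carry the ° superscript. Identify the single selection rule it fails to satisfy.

the ΔS = 0 rule

Reading off the term symbols: S 1→0, L 2→1, J 2→1, parity even→odd.
Parity must change: even → odd — satisfied.
ΔS = 0: S: 1 → 0 — violated.
ΔL = 0, ±1 (not L=0↔0): L: 2 → 1, ΔL = -1 — satisfied.
ΔJ = 0, ±1 (not J=0↔0): J: 2 → 1, ΔJ = -1 — satisfied.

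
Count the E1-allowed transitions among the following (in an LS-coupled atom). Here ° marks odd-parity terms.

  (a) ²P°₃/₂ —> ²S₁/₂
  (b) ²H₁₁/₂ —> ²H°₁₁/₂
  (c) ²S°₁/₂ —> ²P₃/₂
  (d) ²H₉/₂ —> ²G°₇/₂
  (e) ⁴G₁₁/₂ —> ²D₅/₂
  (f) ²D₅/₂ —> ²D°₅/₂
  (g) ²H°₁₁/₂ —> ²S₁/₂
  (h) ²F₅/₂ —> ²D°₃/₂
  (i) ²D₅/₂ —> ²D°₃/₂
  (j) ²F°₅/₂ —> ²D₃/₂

(a) allowed
(b) allowed
(c) allowed
(d) allowed
(e) forbidden (parity, ΔS, ΔL, ΔJ fail)
(f) allowed
(g) forbidden (ΔL, ΔJ fail)
(h) allowed
(i) allowed
(j) allowed
Total allowed: 8 of 10.

8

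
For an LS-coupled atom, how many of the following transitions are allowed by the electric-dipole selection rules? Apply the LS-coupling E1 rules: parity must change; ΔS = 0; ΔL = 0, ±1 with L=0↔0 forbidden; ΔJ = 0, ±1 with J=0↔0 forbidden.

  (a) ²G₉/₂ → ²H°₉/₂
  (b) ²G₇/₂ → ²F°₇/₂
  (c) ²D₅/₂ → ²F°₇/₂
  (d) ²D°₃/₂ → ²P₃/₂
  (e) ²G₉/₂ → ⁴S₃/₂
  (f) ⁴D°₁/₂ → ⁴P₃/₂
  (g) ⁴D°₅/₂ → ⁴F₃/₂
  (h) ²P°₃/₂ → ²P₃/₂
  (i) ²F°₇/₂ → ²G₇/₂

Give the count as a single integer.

8

(a) allowed
(b) allowed
(c) allowed
(d) allowed
(e) forbidden (parity, ΔS, ΔL, ΔJ fail)
(f) allowed
(g) allowed
(h) allowed
(i) allowed
Total allowed: 8 of 9.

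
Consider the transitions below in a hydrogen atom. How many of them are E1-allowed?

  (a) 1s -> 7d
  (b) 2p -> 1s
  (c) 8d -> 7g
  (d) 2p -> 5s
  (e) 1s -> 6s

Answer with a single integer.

(a) forbidden — Δl = +2 (E1 requires Δl = ±1)
(b) allowed
(c) forbidden — Δl = +2 (E1 requires Δl = ±1)
(d) allowed
(e) forbidden — Δl = +0 (E1 requires Δl = ±1)
Total allowed: 2 of 5.

2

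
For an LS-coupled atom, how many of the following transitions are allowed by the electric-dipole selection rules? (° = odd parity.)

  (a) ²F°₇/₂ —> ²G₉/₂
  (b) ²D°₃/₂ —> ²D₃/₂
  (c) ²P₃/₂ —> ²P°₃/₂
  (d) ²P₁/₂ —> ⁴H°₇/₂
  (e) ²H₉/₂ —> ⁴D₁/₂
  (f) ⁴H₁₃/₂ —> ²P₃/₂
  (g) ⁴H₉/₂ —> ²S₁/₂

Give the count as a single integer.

3

(a) allowed
(b) allowed
(c) allowed
(d) forbidden (ΔS, ΔL, ΔJ fail)
(e) forbidden (parity, ΔS, ΔL, ΔJ fail)
(f) forbidden (parity, ΔS, ΔL, ΔJ fail)
(g) forbidden (parity, ΔS, ΔL, ΔJ fail)
Total allowed: 3 of 7.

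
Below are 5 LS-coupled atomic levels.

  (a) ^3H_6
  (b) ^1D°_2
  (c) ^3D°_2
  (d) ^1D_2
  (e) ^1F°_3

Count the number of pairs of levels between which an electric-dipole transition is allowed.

(a)–(b): forbidden (ΔS, ΔL, ΔJ).
(a)–(c): forbidden (ΔL, ΔJ).
(a)–(d): forbidden (parity, ΔS, ΔL, ΔJ).
(a)–(e): forbidden (ΔS, ΔL, ΔJ).
(b)–(c): forbidden (parity, ΔS).
(b)–(d): allowed.
(b)–(e): forbidden (parity).
(c)–(d): forbidden (ΔS).
(c)–(e): forbidden (parity, ΔS).
(d)–(e): allowed.
Allowed pairs: 2 of 10.

2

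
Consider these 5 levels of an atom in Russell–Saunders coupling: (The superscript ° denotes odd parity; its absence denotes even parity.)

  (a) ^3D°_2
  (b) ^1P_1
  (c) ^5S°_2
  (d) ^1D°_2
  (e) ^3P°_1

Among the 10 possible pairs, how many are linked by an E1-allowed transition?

(a)–(b): forbidden (ΔS).
(a)–(c): forbidden (parity, ΔS, ΔL).
(a)–(d): forbidden (parity, ΔS).
(a)–(e): forbidden (parity).
(b)–(c): forbidden (ΔS).
(b)–(d): allowed.
(b)–(e): forbidden (ΔS).
(c)–(d): forbidden (parity, ΔS, ΔL).
(c)–(e): forbidden (parity, ΔS).
(d)–(e): forbidden (parity, ΔS).
Allowed pairs: 1 of 10.

1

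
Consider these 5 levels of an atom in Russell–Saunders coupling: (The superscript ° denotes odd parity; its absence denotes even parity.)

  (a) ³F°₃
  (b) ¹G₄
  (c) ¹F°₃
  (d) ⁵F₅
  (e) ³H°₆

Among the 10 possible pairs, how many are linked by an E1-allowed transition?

(a)–(b): forbidden (ΔS).
(a)–(c): forbidden (parity, ΔS).
(a)–(d): forbidden (ΔS, ΔJ).
(a)–(e): forbidden (parity, ΔL, ΔJ).
(b)–(c): allowed.
(b)–(d): forbidden (parity, ΔS).
(b)–(e): forbidden (ΔS, ΔJ).
(c)–(d): forbidden (ΔS, ΔJ).
(c)–(e): forbidden (parity, ΔS, ΔL, ΔJ).
(d)–(e): forbidden (ΔS, ΔL).
Allowed pairs: 1 of 10.

1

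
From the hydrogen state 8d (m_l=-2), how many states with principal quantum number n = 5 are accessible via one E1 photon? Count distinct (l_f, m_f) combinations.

4

E1 requires Δl = ±1, so l_f ∈ {1, 3}; with 0 ≤ l_f ≤ n_f−1 = 4, the allowed l_f values are {1, 3}.
For l_f = 1: m_f ∈ {m_i−1, m_i, m_i+1} ∩ [−1, 1] = {-1} → 1 state.
For l_f = 3: m_f ∈ {m_i−1, m_i, m_i+1} ∩ [−3, 3] = {-3, -2, -1} → 3 states.
Total: 4.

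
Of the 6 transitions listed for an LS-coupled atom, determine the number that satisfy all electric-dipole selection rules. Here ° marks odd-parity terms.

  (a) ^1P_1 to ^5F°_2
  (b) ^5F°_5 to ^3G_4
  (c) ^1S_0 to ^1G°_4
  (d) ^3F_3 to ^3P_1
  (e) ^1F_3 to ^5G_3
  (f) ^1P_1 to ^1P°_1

1

(a) forbidden (ΔS, ΔL fail)
(b) forbidden (ΔS fails)
(c) forbidden (ΔL, ΔJ fail)
(d) forbidden (parity, ΔL, ΔJ fail)
(e) forbidden (parity, ΔS fail)
(f) allowed
Total allowed: 1 of 6.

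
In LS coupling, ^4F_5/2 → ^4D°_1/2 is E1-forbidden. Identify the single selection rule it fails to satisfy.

ΔJ = 0, ±1 (not J=0↔0): J: 5/2 → 1/2, ΔJ = -2 — fails.
ΔS = 0: S: 3/2 → 3/2 — ok.
ΔL = 0, ±1 (not L=0↔0): L: 3 → 2, ΔL = -1 — ok.
Parity must change: even → odd — ok.

the ΔJ = 0, ±1 rule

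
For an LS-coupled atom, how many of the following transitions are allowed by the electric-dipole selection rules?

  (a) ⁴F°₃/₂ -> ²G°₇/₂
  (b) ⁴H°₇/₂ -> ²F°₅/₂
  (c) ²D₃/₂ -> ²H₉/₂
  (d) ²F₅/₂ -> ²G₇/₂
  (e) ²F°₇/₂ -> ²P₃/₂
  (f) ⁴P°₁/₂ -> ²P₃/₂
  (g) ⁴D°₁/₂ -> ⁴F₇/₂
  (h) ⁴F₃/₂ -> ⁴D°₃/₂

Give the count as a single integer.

(a) forbidden (parity, ΔS, ΔJ fail)
(b) forbidden (parity, ΔS, ΔL fail)
(c) forbidden (parity, ΔL, ΔJ fail)
(d) forbidden (parity fails)
(e) forbidden (ΔL, ΔJ fail)
(f) forbidden (ΔS fails)
(g) forbidden (ΔJ fails)
(h) allowed
Total allowed: 1 of 8.

1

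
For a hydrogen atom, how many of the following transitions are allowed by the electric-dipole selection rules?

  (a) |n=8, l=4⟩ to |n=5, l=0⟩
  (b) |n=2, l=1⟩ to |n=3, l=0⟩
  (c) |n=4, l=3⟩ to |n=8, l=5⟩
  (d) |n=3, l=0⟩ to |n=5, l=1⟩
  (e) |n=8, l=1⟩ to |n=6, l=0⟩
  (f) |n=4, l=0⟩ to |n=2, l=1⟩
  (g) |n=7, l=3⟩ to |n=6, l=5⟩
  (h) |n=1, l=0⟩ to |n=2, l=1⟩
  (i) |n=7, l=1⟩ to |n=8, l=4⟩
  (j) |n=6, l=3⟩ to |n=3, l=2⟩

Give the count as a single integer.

(a) forbidden — Δl = -4 (E1 requires Δl = ±1)
(b) allowed
(c) forbidden — Δl = +2 (E1 requires Δl = ±1)
(d) allowed
(e) allowed
(f) allowed
(g) forbidden — Δl = +2 (E1 requires Δl = ±1)
(h) allowed
(i) forbidden — Δl = +3 (E1 requires Δl = ±1)
(j) allowed
Total allowed: 6 of 10.

6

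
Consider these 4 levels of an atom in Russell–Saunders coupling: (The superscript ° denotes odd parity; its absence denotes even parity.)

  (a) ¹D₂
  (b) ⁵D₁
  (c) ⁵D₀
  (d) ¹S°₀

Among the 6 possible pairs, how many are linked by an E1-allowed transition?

0

(a)–(b): forbidden (parity, ΔS).
(a)–(c): forbidden (parity, ΔS, ΔJ).
(a)–(d): forbidden (ΔL, ΔJ).
(b)–(c): forbidden (parity).
(b)–(d): forbidden (ΔS, ΔL).
(c)–(d): forbidden (ΔS, ΔL, ΔJ).
Allowed pairs: 0 of 6.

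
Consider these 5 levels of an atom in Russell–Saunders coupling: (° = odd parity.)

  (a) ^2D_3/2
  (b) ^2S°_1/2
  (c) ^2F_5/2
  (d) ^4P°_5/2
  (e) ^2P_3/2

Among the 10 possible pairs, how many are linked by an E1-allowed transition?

1

(a)–(b): forbidden (ΔL).
(a)–(c): forbidden (parity).
(a)–(d): forbidden (ΔS).
(a)–(e): forbidden (parity).
(b)–(c): forbidden (ΔL, ΔJ).
(b)–(d): forbidden (parity, ΔS, ΔJ).
(b)–(e): allowed.
(c)–(d): forbidden (ΔS, ΔL).
(c)–(e): forbidden (parity, ΔL).
(d)–(e): forbidden (ΔS).
Allowed pairs: 1 of 10.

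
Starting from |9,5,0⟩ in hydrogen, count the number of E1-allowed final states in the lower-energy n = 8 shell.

E1 requires Δl = ±1, so l_f ∈ {4, 6}; with 0 ≤ l_f ≤ n_f−1 = 7, the allowed l_f values are {4, 6}.
For l_f = 4: m_f ∈ {m_i−1, m_i, m_i+1} ∩ [−4, 4] = {-1, 0, 1} → 3 states.
For l_f = 6: m_f ∈ {m_i−1, m_i, m_i+1} ∩ [−6, 6] = {-1, 0, 1} → 3 states.
Total: 6.

6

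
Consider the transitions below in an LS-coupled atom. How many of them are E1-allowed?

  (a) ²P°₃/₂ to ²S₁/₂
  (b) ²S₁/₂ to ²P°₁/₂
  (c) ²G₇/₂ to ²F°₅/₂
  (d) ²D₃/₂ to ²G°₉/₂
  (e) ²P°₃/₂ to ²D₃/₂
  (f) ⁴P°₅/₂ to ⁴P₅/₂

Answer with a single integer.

(a) allowed
(b) allowed
(c) allowed
(d) forbidden (ΔL, ΔJ fail)
(e) allowed
(f) allowed
Total allowed: 5 of 6.

5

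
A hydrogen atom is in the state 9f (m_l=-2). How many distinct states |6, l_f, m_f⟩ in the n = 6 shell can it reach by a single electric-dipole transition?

5

E1 requires Δl = ±1, so l_f ∈ {2, 4}; with 0 ≤ l_f ≤ n_f−1 = 5, the allowed l_f values are {2, 4}.
For l_f = 2: m_f ∈ {m_i−1, m_i, m_i+1} ∩ [−2, 2] = {-2, -1} → 2 states.
For l_f = 4: m_f ∈ {m_i−1, m_i, m_i+1} ∩ [−4, 4] = {-3, -2, -1} → 3 states.
Total: 5.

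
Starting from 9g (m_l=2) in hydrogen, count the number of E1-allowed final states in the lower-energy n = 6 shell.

6

E1 requires Δl = ±1, so l_f ∈ {3, 5}; with 0 ≤ l_f ≤ n_f−1 = 5, the allowed l_f values are {3, 5}.
For l_f = 3: m_f ∈ {m_i−1, m_i, m_i+1} ∩ [−3, 3] = {1, 2, 3} → 3 states.
For l_f = 5: m_f ∈ {m_i−1, m_i, m_i+1} ∩ [−5, 5] = {1, 2, 3} → 3 states.
Total: 6.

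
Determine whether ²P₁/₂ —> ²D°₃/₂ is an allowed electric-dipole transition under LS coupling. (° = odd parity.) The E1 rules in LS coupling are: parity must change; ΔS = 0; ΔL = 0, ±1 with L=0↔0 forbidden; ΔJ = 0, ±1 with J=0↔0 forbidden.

Initial level: S=1/2, L=1, J=1/2, parity even. Final level: S=1/2, L=2, J=3/2, parity odd.
Parity must change: even → odd — satisfied.
ΔS = 0: S: 1/2 → 1/2 — satisfied.
ΔL = 0, ±1 (not L=0↔0): L: 1 → 2, ΔL = +1 — satisfied.
ΔJ = 0, ±1 (not J=0↔0): J: 1/2 → 3/2, ΔJ = +1 — satisfied.
All four E1 rules are satisfied.

allowed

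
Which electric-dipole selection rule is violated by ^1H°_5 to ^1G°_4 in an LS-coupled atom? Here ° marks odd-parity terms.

parity

Parity must change: odd → odd — violated.
ΔS = 0: S: 0 → 0 — satisfied.
ΔL = 0, ±1 (not L=0↔0): L: 5 → 4, ΔL = -1 — satisfied.
ΔJ = 0, ±1 (not J=0↔0): J: 5 → 4, ΔJ = -1 — satisfied.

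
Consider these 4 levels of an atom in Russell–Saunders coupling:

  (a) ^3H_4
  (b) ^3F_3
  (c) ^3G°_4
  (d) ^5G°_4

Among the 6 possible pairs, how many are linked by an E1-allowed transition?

(a)–(b): forbidden (parity, ΔL).
(a)–(c): allowed.
(a)–(d): forbidden (ΔS).
(b)–(c): allowed.
(b)–(d): forbidden (ΔS).
(c)–(d): forbidden (parity, ΔS).
Allowed pairs: 2 of 6.

2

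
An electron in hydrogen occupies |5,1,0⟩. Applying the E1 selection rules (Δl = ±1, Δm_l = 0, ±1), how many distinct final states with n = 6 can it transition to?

4

E1 requires Δl = ±1, so l_f ∈ {0, 2}; with 0 ≤ l_f ≤ n_f−1 = 5, the allowed l_f values are {0, 2}.
For l_f = 0: m_f ∈ {m_i−1, m_i, m_i+1} ∩ [−0, 0] = {0} → 1 state.
For l_f = 2: m_f ∈ {m_i−1, m_i, m_i+1} ∩ [−2, 2] = {-1, 0, 1} → 3 states.
Total: 4.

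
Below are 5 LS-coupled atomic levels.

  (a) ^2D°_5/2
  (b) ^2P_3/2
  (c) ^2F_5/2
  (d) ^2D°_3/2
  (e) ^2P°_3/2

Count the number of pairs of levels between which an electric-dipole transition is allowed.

(a)–(b): allowed.
(a)–(c): allowed.
(a)–(d): forbidden (parity).
(a)–(e): forbidden (parity).
(b)–(c): forbidden (parity, ΔL).
(b)–(d): allowed.
(b)–(e): allowed.
(c)–(d): allowed.
(c)–(e): forbidden (ΔL).
(d)–(e): forbidden (parity).
Allowed pairs: 5 of 10.

5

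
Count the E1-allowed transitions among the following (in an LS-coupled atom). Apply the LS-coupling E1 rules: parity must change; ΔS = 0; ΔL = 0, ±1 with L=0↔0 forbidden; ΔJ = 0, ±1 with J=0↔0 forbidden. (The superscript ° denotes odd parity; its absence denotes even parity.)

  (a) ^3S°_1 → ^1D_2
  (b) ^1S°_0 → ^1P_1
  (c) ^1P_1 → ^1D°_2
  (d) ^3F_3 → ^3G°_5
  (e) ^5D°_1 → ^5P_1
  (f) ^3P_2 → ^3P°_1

(a) forbidden (ΔS, ΔL fail)
(b) allowed
(c) allowed
(d) forbidden (ΔJ fails)
(e) allowed
(f) allowed
Total allowed: 4 of 6.

4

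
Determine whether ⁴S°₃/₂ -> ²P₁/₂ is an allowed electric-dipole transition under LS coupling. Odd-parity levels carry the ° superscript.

Reading off the term symbols: S 3/2→1/2, L 0→1, J 3/2→1/2, parity odd→even.
Parity must change: odd → even — satisfied.
ΔS = 0: S: 3/2 → 1/2 — violated.
ΔL = 0, ±1 (not L=0↔0): L: 0 → 1, ΔL = +1 — satisfied.
ΔJ = 0, ±1 (not J=0↔0): J: 3/2 → 1/2, ΔJ = -1 — satisfied.
Rule(s) violated: ΔS.

forbidden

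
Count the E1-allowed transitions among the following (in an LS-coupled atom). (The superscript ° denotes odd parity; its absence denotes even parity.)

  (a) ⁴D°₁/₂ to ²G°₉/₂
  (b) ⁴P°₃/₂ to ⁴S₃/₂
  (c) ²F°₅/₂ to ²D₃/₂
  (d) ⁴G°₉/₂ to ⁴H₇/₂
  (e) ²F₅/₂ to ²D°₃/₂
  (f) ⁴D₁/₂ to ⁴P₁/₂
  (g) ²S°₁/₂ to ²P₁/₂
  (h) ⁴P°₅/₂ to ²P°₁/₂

(a) forbidden (parity, ΔS, ΔL, ΔJ fail)
(b) allowed
(c) allowed
(d) allowed
(e) allowed
(f) forbidden (parity fails)
(g) allowed
(h) forbidden (parity, ΔS, ΔJ fail)
Total allowed: 5 of 8.

5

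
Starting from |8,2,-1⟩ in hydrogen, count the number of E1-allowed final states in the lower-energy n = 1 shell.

0

E1 requires l_f ∈ {1, 3}, but neither lies in [0, 0], so no final state is reachable.
Total: 0.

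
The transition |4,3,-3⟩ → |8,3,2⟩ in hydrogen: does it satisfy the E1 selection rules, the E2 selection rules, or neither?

neither

Δl = 3 − 3 = +0; l_i + l_f = 6.
Δm_l = +5.
E1 (Δl = ±1, |Δm_l| ≤ 1): not satisfied.
E2 (Δl = 0,±2, l_i+l_f ≥ 2, |Δm_l| ≤ 2): not satisfied.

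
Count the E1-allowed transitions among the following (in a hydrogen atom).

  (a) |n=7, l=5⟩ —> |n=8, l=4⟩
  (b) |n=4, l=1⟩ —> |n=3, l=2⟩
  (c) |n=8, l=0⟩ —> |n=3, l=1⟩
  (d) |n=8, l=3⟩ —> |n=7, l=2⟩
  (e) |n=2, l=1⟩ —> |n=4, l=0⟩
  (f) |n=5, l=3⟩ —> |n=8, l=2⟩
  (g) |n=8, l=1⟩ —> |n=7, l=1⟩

(a) allowed
(b) allowed
(c) allowed
(d) allowed
(e) allowed
(f) allowed
(g) forbidden — Δl = +0 (E1 requires Δl = ±1)
Total allowed: 6 of 7.

6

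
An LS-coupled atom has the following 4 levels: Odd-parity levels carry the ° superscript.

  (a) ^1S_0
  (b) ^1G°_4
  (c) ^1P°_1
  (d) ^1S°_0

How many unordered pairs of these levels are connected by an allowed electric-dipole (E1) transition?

1

(a)–(b): forbidden (ΔL, ΔJ).
(a)–(c): allowed.
(a)–(d): forbidden (ΔL, ΔJ).
(b)–(c): forbidden (parity, ΔL, ΔJ).
(b)–(d): forbidden (parity, ΔL, ΔJ).
(c)–(d): forbidden (parity).
Allowed pairs: 1 of 6.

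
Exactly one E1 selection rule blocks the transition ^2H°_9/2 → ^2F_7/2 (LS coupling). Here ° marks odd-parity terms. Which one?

the ΔL = 0, ±1 rule

Reading off the term symbols: S 1/2→1/2, L 5→3, J 9/2→7/2, parity odd→even.
Parity must change: odd → even — passes.
ΔS = 0: S: 1/2 → 1/2 — passes.
ΔL = 0, ±1 (not L=0↔0): L: 5 → 3, ΔL = -2 — fails.
ΔJ = 0, ±1 (not J=0↔0): J: 9/2 → 7/2, ΔJ = -1 — passes.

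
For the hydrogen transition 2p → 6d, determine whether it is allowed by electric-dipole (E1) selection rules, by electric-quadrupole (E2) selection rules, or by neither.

Δl = 2 − 1 = +1; l_i + l_f = 3.
E1 (Δl = ±1): satisfied.
E2 (Δl = 0,±2, l_i+l_f ≥ 2): not satisfied.

E1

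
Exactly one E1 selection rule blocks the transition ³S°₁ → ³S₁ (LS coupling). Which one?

the L=0 ↔ L=0 exclusion

Reading off the term symbols: S 1→1, L 0→0, J 1→1, parity odd→even.
ΔJ = 0, ±1 (not J=0↔0): J: 1 → 1, ΔJ = +0 — ok.
Parity must change: odd → even — ok.
ΔS = 0: S: 1 → 1 — ok.
ΔL = 0, ±1 (not L=0↔0): L: 0 → 0, ΔL = +0 — fails.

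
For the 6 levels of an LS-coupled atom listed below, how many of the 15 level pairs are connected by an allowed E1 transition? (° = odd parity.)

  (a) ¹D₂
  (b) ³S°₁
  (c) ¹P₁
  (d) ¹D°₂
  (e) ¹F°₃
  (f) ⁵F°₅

(a)–(b): forbidden (ΔS, ΔL).
(a)–(c): forbidden (parity).
(a)–(d): allowed.
(a)–(e): allowed.
(a)–(f): forbidden (ΔS, ΔJ).
(b)–(c): forbidden (ΔS).
(b)–(d): forbidden (parity, ΔS, ΔL).
(b)–(e): forbidden (parity, ΔS, ΔL, ΔJ).
(b)–(f): forbidden (parity, ΔS, ΔL, ΔJ).
(c)–(d): allowed.
(c)–(e): forbidden (ΔL, ΔJ).
(c)–(f): forbidden (ΔS, ΔL, ΔJ).
(d)–(e): forbidden (parity).
(d)–(f): forbidden (parity, ΔS, ΔJ).
(e)–(f): forbidden (parity, ΔS, ΔJ).
Allowed pairs: 3 of 15.

3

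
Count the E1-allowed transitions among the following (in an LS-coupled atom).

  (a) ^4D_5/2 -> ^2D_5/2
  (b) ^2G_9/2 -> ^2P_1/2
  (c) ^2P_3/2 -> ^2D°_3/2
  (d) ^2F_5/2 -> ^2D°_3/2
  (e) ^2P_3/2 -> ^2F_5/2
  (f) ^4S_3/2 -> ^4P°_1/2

(a) forbidden (parity, ΔS fail)
(b) forbidden (parity, ΔL, ΔJ fail)
(c) allowed
(d) allowed
(e) forbidden (parity, ΔL fail)
(f) allowed
Total allowed: 3 of 6.

3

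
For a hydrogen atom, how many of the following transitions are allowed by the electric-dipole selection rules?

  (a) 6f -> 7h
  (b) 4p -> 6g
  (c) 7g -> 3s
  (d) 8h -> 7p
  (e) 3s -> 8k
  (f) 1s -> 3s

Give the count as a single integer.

(a) forbidden — Δl = +2 (E1 requires Δl = ±1)
(b) forbidden — Δl = +3 (E1 requires Δl = ±1)
(c) forbidden — Δl = -4 (E1 requires Δl = ±1)
(d) forbidden — Δl = -4 (E1 requires Δl = ±1)
(e) forbidden — Δl = +7 (E1 requires Δl = ±1)
(f) forbidden — Δl = +0 (E1 requires Δl = ±1)
Total allowed: 0 of 6.

0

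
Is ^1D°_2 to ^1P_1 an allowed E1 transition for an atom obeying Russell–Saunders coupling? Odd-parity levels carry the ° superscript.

allowed

Reading off the term symbols: S 0→0, L 2→1, J 2→1, parity odd→even.
Parity must change: odd → even — satisfied.
ΔS = 0: S: 0 → 0 — satisfied.
ΔL = 0, ±1 (not L=0↔0): L: 2 → 1, ΔL = -1 — satisfied.
ΔJ = 0, ±1 (not J=0↔0): J: 2 → 1, ΔJ = -1 — satisfied.
All four E1 rules are satisfied.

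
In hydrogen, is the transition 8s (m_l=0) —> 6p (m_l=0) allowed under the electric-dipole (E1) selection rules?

Δl = 1 − 0 = +1; the E1 rule Δl = ±1 is satisfied.
Δm_l = 0 − (0) = +0. E1 requires Δm_l = 0, ±1: satisfied.
All E1 selection rules are satisfied.

allowed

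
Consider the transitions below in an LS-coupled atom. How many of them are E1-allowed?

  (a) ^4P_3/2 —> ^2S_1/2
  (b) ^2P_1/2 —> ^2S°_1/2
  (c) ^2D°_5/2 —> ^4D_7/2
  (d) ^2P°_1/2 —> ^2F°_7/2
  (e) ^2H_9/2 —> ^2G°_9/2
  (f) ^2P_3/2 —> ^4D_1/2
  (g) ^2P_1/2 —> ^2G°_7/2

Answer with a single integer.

(a) forbidden (parity, ΔS fail)
(b) allowed
(c) forbidden (ΔS fails)
(d) forbidden (parity, ΔL, ΔJ fail)
(e) allowed
(f) forbidden (parity, ΔS fail)
(g) forbidden (ΔL, ΔJ fail)
Total allowed: 2 of 7.

2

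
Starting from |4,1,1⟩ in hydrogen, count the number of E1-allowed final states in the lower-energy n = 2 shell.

E1 requires Δl = ±1, so l_f ∈ {0, 2}; with 0 ≤ l_f ≤ n_f−1 = 1, the allowed l_f values are {0}.
For l_f = 0: m_f ∈ {m_i−1, m_i, m_i+1} ∩ [−0, 0] = {0} → 1 state.
Total: 1.

1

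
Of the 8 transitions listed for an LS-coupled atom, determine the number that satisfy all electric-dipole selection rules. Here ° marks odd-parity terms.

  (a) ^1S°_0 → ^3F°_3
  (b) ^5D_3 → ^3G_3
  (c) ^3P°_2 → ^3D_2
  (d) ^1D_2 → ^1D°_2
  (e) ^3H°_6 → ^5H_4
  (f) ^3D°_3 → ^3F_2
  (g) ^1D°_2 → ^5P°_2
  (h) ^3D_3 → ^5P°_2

3

(a) forbidden (parity, ΔS, ΔL, ΔJ fail)
(b) forbidden (parity, ΔS, ΔL fail)
(c) allowed
(d) allowed
(e) forbidden (ΔS, ΔJ fail)
(f) allowed
(g) forbidden (parity, ΔS fail)
(h) forbidden (ΔS fails)
Total allowed: 3 of 8.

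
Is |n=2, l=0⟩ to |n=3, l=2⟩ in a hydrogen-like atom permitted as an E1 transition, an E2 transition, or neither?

E2

Δl = 2 − 0 = +2; l_i + l_f = 2.
E1 (Δl = ±1): not satisfied.
E2 (Δl = 0,±2, l_i+l_f ≥ 2): satisfied.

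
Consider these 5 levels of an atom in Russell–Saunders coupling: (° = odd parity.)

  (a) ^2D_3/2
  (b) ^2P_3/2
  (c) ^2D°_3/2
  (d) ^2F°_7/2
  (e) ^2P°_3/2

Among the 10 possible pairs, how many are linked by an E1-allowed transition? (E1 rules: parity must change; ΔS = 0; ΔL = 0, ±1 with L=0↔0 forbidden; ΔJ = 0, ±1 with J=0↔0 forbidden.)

4

(a)–(b): forbidden (parity).
(a)–(c): allowed.
(a)–(d): forbidden (ΔJ).
(a)–(e): allowed.
(b)–(c): allowed.
(b)–(d): forbidden (ΔL, ΔJ).
(b)–(e): allowed.
(c)–(d): forbidden (parity, ΔJ).
(c)–(e): forbidden (parity).
(d)–(e): forbidden (parity, ΔL, ΔJ).
Allowed pairs: 4 of 10.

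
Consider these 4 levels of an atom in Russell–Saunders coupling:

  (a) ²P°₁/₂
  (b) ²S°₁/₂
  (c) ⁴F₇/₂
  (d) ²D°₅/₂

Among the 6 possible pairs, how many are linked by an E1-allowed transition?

(a)–(b): forbidden (parity).
(a)–(c): forbidden (ΔS, ΔL, ΔJ).
(a)–(d): forbidden (parity, ΔJ).
(b)–(c): forbidden (ΔS, ΔL, ΔJ).
(b)–(d): forbidden (parity, ΔL, ΔJ).
(c)–(d): forbidden (ΔS).
Allowed pairs: 0 of 6.

0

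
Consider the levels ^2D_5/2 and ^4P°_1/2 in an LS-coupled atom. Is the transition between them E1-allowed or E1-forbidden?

Parity must change: even → odd — passes.
ΔS = 0: S: 1/2 → 3/2 — fails.
ΔL = 0, ±1 (not L=0↔0): L: 2 → 1, ΔL = -1 — passes.
ΔJ = 0, ±1 (not J=0↔0): J: 5/2 → 1/2, ΔJ = -2 — fails.
Rule(s) violated: ΔS, ΔJ.

forbidden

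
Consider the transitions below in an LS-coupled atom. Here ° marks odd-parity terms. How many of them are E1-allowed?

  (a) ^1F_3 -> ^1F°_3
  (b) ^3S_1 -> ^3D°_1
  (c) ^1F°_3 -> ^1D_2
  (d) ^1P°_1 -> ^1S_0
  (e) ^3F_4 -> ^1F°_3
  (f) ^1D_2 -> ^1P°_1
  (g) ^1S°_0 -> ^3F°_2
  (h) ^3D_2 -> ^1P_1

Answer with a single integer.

4

(a) allowed
(b) forbidden (ΔL fails)
(c) allowed
(d) allowed
(e) forbidden (ΔS fails)
(f) allowed
(g) forbidden (parity, ΔS, ΔL, ΔJ fail)
(h) forbidden (parity, ΔS fail)
Total allowed: 4 of 8.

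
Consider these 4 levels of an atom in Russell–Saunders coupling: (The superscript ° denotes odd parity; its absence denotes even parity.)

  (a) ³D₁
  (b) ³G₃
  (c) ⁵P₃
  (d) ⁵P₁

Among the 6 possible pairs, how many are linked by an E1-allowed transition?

0

(a)–(b): forbidden (parity, ΔL, ΔJ).
(a)–(c): forbidden (parity, ΔS, ΔJ).
(a)–(d): forbidden (parity, ΔS).
(b)–(c): forbidden (parity, ΔS, ΔL).
(b)–(d): forbidden (parity, ΔS, ΔL, ΔJ).
(c)–(d): forbidden (parity, ΔJ).
Allowed pairs: 0 of 6.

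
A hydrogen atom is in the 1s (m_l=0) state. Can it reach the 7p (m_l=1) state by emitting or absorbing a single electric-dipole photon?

allowed

l: 0 → 1 (Δl = +1). Δl = ±1 satisfied.
Δm_l = 1 − (0) = +1. E1 requires Δm_l = 0, ±1: satisfied.
All E1 selection rules are satisfied.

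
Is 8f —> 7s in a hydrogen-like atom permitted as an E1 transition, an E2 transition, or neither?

Δl = 0 − 3 = -3; l_i + l_f = 3.
E1 (Δl = ±1): not satisfied.
E2 (Δl = 0,±2, l_i+l_f ≥ 2): not satisfied.

neither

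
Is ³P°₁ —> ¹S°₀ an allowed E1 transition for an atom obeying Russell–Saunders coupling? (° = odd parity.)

forbidden

Initial level: S=1, L=1, J=1, parity odd. Final level: S=0, L=0, J=0, parity odd.
Parity must change: odd → odd — ✗.
ΔS = 0: S: 1 → 0 — ✗.
ΔL = 0, ±1 (not L=0↔0): L: 1 → 0, ΔL = -1 — ✓.
ΔJ = 0, ±1 (not J=0↔0): J: 1 → 0, ΔJ = -1 — ✓.
Rule(s) violated: parity, ΔS.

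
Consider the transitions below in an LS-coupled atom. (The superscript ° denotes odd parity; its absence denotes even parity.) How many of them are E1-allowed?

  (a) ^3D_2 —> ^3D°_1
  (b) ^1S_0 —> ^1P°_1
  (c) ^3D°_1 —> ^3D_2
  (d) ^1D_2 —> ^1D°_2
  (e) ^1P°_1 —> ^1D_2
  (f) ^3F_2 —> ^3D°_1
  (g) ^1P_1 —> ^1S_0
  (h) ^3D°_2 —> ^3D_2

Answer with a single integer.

7

(a) allowed
(b) allowed
(c) allowed
(d) allowed
(e) allowed
(f) allowed
(g) forbidden (parity fails)
(h) allowed
Total allowed: 7 of 8.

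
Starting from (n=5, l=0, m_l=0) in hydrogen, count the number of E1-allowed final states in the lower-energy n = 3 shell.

3

E1 requires Δl = ±1, so l_f ∈ {-1, 1}; with 0 ≤ l_f ≤ n_f−1 = 2, the allowed l_f values are {1}.
For l_f = 1: m_f ∈ {m_i−1, m_i, m_i+1} ∩ [−1, 1] = {-1, 0, 1} → 3 states.
Total: 3.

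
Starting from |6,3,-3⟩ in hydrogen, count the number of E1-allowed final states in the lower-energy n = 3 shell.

E1 requires Δl = ±1, so l_f ∈ {2, 4}; with 0 ≤ l_f ≤ n_f−1 = 2, the allowed l_f values are {2}.
For l_f = 2: m_f ∈ {m_i−1, m_i, m_i+1} ∩ [−2, 2] = {-2} → 1 state.
Total: 1.

1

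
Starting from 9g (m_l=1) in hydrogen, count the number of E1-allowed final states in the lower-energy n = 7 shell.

6

E1 requires Δl = ±1, so l_f ∈ {3, 5}; with 0 ≤ l_f ≤ n_f−1 = 6, the allowed l_f values are {3, 5}.
For l_f = 3: m_f ∈ {m_i−1, m_i, m_i+1} ∩ [−3, 3] = {0, 1, 2} → 3 states.
For l_f = 5: m_f ∈ {m_i−1, m_i, m_i+1} ∩ [−5, 5] = {0, 1, 2} → 3 states.
Total: 6.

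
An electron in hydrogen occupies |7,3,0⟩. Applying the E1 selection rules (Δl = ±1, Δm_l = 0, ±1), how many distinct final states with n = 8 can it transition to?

E1 requires Δl = ±1, so l_f ∈ {2, 4}; with 0 ≤ l_f ≤ n_f−1 = 7, the allowed l_f values are {2, 4}.
For l_f = 2: m_f ∈ {m_i−1, m_i, m_i+1} ∩ [−2, 2] = {-1, 0, 1} → 3 states.
For l_f = 4: m_f ∈ {m_i−1, m_i, m_i+1} ∩ [−4, 4] = {-1, 0, 1} → 3 states.
Total: 6.

6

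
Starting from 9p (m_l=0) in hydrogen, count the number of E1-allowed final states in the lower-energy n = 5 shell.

E1 requires Δl = ±1, so l_f ∈ {0, 2}; with 0 ≤ l_f ≤ n_f−1 = 4, the allowed l_f values are {0, 2}.
For l_f = 0: m_f ∈ {m_i−1, m_i, m_i+1} ∩ [−0, 0] = {0} → 1 state.
For l_f = 2: m_f ∈ {m_i−1, m_i, m_i+1} ∩ [−2, 2] = {-1, 0, 1} → 3 states.
Total: 4.

4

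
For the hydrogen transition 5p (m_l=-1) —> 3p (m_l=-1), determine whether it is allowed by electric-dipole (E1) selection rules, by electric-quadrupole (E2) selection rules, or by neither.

E2

Δl = 1 − 1 = +0; l_i + l_f = 2.
Δm_l = +0.
E1 (Δl = ±1, |Δm_l| ≤ 1): not satisfied.
E2 (Δl = 0,±2, l_i+l_f ≥ 2, |Δm_l| ≤ 2): satisfied.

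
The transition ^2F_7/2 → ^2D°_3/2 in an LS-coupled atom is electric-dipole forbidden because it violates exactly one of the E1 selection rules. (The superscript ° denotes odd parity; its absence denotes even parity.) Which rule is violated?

Initial level: S=1/2, L=3, J=7/2, parity even. Final level: S=1/2, L=2, J=3/2, parity odd.
Parity must change: even → odd — satisfied.
ΔJ = 0, ±1 (not J=0↔0): J: 7/2 → 3/2, ΔJ = -2 — violated.
ΔS = 0: S: 1/2 → 1/2 — satisfied.
ΔL = 0, ±1 (not L=0↔0): L: 3 → 2, ΔL = -1 — satisfied.

the ΔJ = 0, ±1 rule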